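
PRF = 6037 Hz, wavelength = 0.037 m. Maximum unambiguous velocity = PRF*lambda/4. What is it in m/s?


V_ua = 6037 * 0.037 / 4 = 55.8 m/s

55.8 m/s


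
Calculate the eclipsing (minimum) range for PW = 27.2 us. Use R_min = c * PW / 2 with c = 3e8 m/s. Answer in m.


R_min = 3e8 * 27.2e-6 / 2 = 4080.0 m

4080.0 m


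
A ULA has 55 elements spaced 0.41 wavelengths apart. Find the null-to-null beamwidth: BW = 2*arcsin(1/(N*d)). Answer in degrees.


1/(N*d) = 1/(55*0.41) = 0.044346
BW = 2*arcsin(0.044346) = 5.1 degrees

5.1 degrees


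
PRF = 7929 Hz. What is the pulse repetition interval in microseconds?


PRI = 1/7929 = 0.0001261193 s = 126.1 us

126.1 us


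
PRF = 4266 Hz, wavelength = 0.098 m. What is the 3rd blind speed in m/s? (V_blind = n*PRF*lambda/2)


V_blind = 3 * 4266 * 0.098 / 2 = 627.1 m/s

627.1 m/s


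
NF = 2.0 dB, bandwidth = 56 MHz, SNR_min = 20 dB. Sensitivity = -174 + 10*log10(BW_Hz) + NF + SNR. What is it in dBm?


10*log10(56000000.0) = 77.48
S = -174 + 77.48 + 2.0 + 20 = -74.5 dBm

-74.5 dBm


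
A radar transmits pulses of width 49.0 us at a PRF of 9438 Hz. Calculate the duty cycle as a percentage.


DC = 49.0e-6 * 9438 * 100 = 46.25%

46.25%


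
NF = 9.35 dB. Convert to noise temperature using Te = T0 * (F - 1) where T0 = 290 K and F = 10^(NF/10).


NF_lin = 10^(9.35/10) = 8.609938
Te = 290 * (8.609938 - 1) = 2206.9 K

2206.9 K


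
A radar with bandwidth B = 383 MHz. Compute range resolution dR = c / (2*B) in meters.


dR = 3e8 / (2 * 383000000.0) = 0.39 m

0.39 m


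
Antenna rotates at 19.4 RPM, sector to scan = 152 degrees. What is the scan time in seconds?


t = 152 / (19.4 * 360) * 60 = 1.31 s

1.31 s


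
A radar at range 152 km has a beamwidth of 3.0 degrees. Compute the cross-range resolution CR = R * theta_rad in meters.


BW_rad = 0.052359878
CR = 152000 * 0.052359878 = 7958.7 m

7958.7 m


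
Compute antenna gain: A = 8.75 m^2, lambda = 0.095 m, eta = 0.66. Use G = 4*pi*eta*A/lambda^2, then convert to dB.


G_linear = 4*pi*0.66*8.75/0.095^2 = 8041.08
G_dB = 10*log10(8041.08) = 39.1 dB

39.1 dB


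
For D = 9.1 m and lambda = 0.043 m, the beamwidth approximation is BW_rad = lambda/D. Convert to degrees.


BW_rad = 0.043 / 9.1 = 0.004725
BW_deg = 0.27 degrees

0.27 degrees


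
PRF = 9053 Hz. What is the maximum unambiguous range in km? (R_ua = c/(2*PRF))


R_ua = 3e8 / (2 * 9053) = 16569.1 m = 16.6 km

16.6 km


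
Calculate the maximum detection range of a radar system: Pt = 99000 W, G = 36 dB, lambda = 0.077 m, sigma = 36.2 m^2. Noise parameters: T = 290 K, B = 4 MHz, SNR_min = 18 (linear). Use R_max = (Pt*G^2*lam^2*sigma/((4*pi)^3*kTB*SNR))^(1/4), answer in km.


G_lin = 10^(36/10) = 3981.071706
R^4 = 99000 * 3981.071706^2 * 0.077^2 * 36.2 / ((4*pi)^3 * 1.38e-23 * 290 * 4000000.0 * 18)
R^4 = 5.8896e20 m^4
R_max = (5.8896e20)^(1/4) = 155783.5 m = 155.8 km

155.8 km


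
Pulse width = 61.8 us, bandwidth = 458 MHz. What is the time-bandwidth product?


TBP = 61.8 * 458 = 28304.4

28304.4


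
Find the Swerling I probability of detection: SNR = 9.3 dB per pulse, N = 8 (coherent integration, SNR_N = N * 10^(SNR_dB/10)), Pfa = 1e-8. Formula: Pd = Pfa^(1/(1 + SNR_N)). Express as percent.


SNR_lin = 10^(9.3/10) = 8.51138
SNR_N = 8 * 8.51138 = 68.09104
1/(1 + SNR_N) = 1/69.09104 = 0.0144737
Pd = (1e-8)^0.0144737 = 0.76597
Pd = 76.6%

76.6%


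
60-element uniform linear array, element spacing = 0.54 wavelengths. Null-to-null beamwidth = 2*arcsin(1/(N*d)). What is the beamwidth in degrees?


1/(N*d) = 1/(60*0.54) = 0.030864
BW = 2*arcsin(0.030864) = 3.5 degrees

3.5 degrees


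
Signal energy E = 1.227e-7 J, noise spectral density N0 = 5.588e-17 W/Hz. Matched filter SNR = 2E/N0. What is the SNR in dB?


SNR_lin = 2 * 1.227e-7 / 5.588e-17 = 4.392e9
SNR_dB = 10*log10(4.392e9) = 96.4 dB

96.4 dB


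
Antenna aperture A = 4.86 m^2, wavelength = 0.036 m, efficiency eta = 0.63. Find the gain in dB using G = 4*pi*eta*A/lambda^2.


G_linear = 4*pi*0.63*4.86/0.036^2 = 29688.05
G_dB = 10*log10(29688.05) = 44.7 dB

44.7 dB


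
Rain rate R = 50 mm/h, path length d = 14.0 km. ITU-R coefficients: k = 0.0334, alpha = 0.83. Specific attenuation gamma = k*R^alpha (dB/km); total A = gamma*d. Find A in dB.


gamma = 0.0334 * 50^0.83 = 0.858799 dB/km
A = 0.858799 * 14.0 = 12.02 dB

12.02 dB


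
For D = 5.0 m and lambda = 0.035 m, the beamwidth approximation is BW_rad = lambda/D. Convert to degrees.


BW_rad = 0.035 / 5.0 = 0.007
BW_deg = 0.4 degrees

0.4 degrees


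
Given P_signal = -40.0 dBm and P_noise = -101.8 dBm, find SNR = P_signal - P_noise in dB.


SNR = -40.0 - (-101.8) = 61.8 dB

61.8 dB


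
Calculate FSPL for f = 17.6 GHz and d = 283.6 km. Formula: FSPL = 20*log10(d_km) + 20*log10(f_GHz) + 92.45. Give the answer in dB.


20*log10(283.6) = 49.05
20*log10(17.6) = 24.91
FSPL = 166.4 dB

166.4 dB


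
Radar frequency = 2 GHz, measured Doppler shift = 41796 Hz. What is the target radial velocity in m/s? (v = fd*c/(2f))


v = 41796 * 3e8 / (2 * 2000000000.0) = 3134.7 m/s

3134.7 m/s


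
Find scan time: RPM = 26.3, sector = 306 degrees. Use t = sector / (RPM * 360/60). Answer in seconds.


t = 306 / (26.3 * 360) * 60 = 1.94 s

1.94 s


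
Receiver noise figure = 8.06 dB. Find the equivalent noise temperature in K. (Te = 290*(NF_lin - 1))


NF_lin = 10^(8.06/10) = 6.397348
Te = 290 * (6.397348 - 1) = 1565.2 K

1565.2 K


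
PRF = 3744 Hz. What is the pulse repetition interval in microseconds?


PRI = 1/3744 = 0.000267094 s = 267.1 us

267.1 us


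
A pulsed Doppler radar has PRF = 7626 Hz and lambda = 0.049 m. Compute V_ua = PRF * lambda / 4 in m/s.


V_ua = 7626 * 0.049 / 4 = 93.4 m/s

93.4 m/s


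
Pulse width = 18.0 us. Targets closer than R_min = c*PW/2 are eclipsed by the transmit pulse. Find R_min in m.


R_min = 3e8 * 18.0e-6 / 2 = 2700.0 m

2700.0 m


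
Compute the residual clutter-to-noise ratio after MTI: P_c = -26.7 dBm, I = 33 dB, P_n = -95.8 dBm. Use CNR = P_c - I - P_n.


CNR = -26.7 - 33 - (-95.8) = 36.1 dB

36.1 dB


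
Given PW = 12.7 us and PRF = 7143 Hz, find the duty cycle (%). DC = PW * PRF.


DC = 12.7e-6 * 7143 * 100 = 9.07%

9.07%


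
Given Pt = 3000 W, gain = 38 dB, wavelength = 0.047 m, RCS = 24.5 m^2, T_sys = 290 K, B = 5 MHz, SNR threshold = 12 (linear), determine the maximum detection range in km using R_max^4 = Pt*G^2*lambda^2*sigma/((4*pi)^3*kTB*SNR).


G_lin = 10^(38/10) = 6309.573445
R^4 = 3000 * 6309.573445^2 * 0.047^2 * 24.5 / ((4*pi)^3 * 1.38e-23 * 290 * 5000000.0 * 12)
R^4 = 1.35652e19 m^4
R_max = (1.35652e19)^(1/4) = 60688.5 m = 60.7 km

60.7 km


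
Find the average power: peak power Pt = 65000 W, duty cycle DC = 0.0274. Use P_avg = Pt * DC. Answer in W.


P_avg = 65000 * 0.0274 = 1781.0 W

1781.0 W


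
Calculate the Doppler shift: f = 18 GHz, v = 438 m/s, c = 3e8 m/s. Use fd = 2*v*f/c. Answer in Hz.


fd = 2 * 438 * 18000000000.0 / 3e8 = 52560.0 Hz

52560.0 Hz


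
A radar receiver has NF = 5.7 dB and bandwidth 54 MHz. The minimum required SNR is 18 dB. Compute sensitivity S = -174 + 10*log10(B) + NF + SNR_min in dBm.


10*log10(54000000.0) = 77.32
S = -174 + 77.32 + 5.7 + 18 = -73.0 dBm

-73.0 dBm


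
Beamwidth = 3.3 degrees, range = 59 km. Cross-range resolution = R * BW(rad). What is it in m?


BW_rad = 0.057595865
CR = 59000 * 0.057595865 = 3398.2 m

3398.2 m


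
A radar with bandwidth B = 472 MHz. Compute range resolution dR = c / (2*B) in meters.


dR = 3e8 / (2 * 472000000.0) = 0.32 m

0.32 m


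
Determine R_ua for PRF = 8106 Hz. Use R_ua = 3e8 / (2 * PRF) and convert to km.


R_ua = 3e8 / (2 * 8106) = 18504.8 m = 18.5 km

18.5 km


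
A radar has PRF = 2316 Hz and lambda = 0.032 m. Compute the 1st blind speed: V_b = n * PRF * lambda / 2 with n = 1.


V_blind = 1 * 2316 * 0.032 / 2 = 37.1 m/s

37.1 m/s


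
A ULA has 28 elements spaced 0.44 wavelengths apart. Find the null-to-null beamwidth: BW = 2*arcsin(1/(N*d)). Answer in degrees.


1/(N*d) = 1/(28*0.44) = 0.081169
BW = 2*arcsin(0.081169) = 9.3 degrees

9.3 degrees


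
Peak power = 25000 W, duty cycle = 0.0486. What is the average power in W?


P_avg = 25000 * 0.0486 = 1215.0 W

1215.0 W


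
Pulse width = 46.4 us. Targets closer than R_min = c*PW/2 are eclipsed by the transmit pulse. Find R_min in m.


R_min = 3e8 * 46.4e-6 / 2 = 6960.0 m

6960.0 m


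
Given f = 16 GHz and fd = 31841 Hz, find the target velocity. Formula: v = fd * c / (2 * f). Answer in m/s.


v = 31841 * 3e8 / (2 * 16000000000.0) = 298.5 m/s

298.5 m/s


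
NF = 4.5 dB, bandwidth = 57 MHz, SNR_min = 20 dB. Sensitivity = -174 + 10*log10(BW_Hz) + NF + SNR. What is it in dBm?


10*log10(57000000.0) = 77.56
S = -174 + 77.56 + 4.5 + 20 = -71.9 dBm

-71.9 dBm


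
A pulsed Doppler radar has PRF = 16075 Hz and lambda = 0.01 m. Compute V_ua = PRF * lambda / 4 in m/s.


V_ua = 16075 * 0.01 / 4 = 40.2 m/s

40.2 m/s


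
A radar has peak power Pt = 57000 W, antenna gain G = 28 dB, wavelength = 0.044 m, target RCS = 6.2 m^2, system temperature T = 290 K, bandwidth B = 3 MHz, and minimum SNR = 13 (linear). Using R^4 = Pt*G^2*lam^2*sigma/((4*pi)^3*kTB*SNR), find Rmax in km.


G_lin = 10^(28/10) = 630.957344
R^4 = 57000 * 630.957344^2 * 0.044^2 * 6.2 / ((4*pi)^3 * 1.38e-23 * 290 * 3000000.0 * 13)
R^4 = 8.79429e17 m^4
R_max = (8.79429e17)^(1/4) = 30623.2 m = 30.6 km

30.6 km


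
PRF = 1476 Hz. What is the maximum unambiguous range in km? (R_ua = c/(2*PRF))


R_ua = 3e8 / (2 * 1476) = 101626.0 m = 101.6 km

101.6 km


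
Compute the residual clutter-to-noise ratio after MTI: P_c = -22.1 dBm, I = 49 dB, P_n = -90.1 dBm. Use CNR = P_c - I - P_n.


CNR = -22.1 - 49 - (-90.1) = 19.0 dB

19.0 dB


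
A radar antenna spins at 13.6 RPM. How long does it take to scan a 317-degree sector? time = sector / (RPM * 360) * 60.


t = 317 / (13.6 * 360) * 60 = 3.88 s

3.88 s


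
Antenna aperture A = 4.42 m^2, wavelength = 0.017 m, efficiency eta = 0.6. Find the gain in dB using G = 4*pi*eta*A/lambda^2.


G_linear = 4*pi*0.6*4.42/0.017^2 = 115314.93
G_dB = 10*log10(115314.93) = 50.6 dB

50.6 dB


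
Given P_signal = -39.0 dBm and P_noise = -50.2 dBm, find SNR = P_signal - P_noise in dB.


SNR = -39.0 - (-50.2) = 11.2 dB

11.2 dB


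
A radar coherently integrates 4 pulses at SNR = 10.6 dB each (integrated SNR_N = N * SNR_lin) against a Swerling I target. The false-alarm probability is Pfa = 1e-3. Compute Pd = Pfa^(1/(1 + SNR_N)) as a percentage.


SNR_lin = 10^(10.6/10) = 11.48154
SNR_N = 4 * 11.48154 = 45.92616
1/(1 + SNR_N) = 1/46.92616 = 0.0213101
Pd = (1e-3)^0.0213101 = 0.86312
Pd = 86.3%

86.3%


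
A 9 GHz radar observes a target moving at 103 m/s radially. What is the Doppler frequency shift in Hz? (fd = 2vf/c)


fd = 2 * 103 * 9000000000.0 / 3e8 = 6180.0 Hz

6180.0 Hz


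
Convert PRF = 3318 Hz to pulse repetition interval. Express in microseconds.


PRI = 1/3318 = 0.0003013864 s = 301.4 us

301.4 us


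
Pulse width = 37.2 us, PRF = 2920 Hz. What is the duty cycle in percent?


DC = 37.2e-6 * 2920 * 100 = 10.86%

10.86%


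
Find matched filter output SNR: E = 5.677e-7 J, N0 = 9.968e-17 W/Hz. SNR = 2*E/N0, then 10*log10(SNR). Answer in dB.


SNR_lin = 2 * 5.677e-7 / 9.968e-17 = 1.139e10
SNR_dB = 10*log10(1.139e10) = 100.6 dB

100.6 dB


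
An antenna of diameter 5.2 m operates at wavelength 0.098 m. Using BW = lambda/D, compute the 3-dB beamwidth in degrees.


BW_rad = 0.098 / 5.2 = 0.018846
BW_deg = 1.08 degrees

1.08 degrees


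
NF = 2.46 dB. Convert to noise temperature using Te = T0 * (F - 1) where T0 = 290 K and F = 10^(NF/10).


NF_lin = 10^(2.46/10) = 1.761976
Te = 290 * (1.761976 - 1) = 221.0 K

221.0 K


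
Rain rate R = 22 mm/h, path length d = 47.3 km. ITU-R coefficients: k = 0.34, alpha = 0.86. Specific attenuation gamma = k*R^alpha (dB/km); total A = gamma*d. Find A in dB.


gamma = 0.34 * 22^0.86 = 4.852465 dB/km
A = 4.852465 * 47.3 = 229.52 dB

229.52 dB


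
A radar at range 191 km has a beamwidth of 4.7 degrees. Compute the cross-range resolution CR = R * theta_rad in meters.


BW_rad = 0.082030475
CR = 191000 * 0.082030475 = 15667.8 m

15667.8 m


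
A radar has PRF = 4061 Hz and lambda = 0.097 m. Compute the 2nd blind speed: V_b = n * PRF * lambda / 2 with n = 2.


V_blind = 2 * 4061 * 0.097 / 2 = 393.9 m/s

393.9 m/s


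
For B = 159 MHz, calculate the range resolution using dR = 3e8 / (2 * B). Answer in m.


dR = 3e8 / (2 * 159000000.0) = 0.94 m

0.94 m


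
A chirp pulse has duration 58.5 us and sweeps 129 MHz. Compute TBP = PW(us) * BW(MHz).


TBP = 58.5 * 129 = 7546.5

7546.5


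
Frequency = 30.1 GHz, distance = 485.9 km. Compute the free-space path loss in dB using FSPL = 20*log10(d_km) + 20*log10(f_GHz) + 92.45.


20*log10(485.9) = 53.73
20*log10(30.1) = 29.57
FSPL = 175.8 dB

175.8 dB


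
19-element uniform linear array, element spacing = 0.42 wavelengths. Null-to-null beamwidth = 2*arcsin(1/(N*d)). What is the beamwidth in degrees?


1/(N*d) = 1/(19*0.42) = 0.125313
BW = 2*arcsin(0.125313) = 14.4 degrees

14.4 degrees


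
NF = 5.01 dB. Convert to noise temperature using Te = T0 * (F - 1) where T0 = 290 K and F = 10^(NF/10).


NF_lin = 10^(5.01/10) = 3.169567
Te = 290 * (3.169567 - 1) = 629.2 K

629.2 K


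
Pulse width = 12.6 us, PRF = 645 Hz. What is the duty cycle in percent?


DC = 12.6e-6 * 645 * 100 = 0.81%

0.81%


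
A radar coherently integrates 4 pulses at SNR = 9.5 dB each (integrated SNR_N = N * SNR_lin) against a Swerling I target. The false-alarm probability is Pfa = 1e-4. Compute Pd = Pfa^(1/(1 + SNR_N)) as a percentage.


SNR_lin = 10^(9.5/10) = 8.91251
SNR_N = 4 * 8.91251 = 35.65004
1/(1 + SNR_N) = 1/36.65004 = 0.0272851
Pd = (1e-4)^0.0272851 = 0.77779
Pd = 77.8%

77.8%


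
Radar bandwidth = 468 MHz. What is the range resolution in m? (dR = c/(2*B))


dR = 3e8 / (2 * 468000000.0) = 0.32 m

0.32 m


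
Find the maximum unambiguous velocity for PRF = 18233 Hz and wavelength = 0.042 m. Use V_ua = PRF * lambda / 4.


V_ua = 18233 * 0.042 / 4 = 191.4 m/s

191.4 m/s


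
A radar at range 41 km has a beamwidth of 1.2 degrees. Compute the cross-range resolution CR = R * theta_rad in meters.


BW_rad = 0.020943951
CR = 41000 * 0.020943951 = 858.7 m

858.7 m


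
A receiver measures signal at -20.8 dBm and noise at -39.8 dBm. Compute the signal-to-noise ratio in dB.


SNR = -20.8 - (-39.8) = 19.0 dB

19.0 dB


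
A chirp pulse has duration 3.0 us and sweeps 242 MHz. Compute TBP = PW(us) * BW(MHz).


TBP = 3.0 * 242 = 726.0

726.0


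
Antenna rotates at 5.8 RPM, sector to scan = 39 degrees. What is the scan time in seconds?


t = 39 / (5.8 * 360) * 60 = 1.12 s

1.12 s


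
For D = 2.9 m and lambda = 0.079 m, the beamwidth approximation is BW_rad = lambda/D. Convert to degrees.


BW_rad = 0.079 / 2.9 = 0.027241
BW_deg = 1.56 degrees

1.56 degrees


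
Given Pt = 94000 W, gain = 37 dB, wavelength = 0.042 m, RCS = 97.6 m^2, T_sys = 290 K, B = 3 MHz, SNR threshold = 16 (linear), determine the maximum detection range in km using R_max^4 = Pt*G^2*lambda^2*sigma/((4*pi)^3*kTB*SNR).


G_lin = 10^(37/10) = 5011.872336
R^4 = 94000 * 5011.872336^2 * 0.042^2 * 97.6 / ((4*pi)^3 * 1.38e-23 * 290 * 3000000.0 * 16)
R^4 = 1.06642e21 m^4
R_max = (1.06642e21)^(1/4) = 180710.0 m = 180.7 km

180.7 km


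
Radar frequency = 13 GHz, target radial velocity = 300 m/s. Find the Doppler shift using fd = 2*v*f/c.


fd = 2 * 300 * 13000000000.0 / 3e8 = 26000.0 Hz

26000.0 Hz


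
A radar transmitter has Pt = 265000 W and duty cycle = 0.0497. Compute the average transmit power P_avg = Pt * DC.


P_avg = 265000 * 0.0497 = 13170.5 W

13170.5 W


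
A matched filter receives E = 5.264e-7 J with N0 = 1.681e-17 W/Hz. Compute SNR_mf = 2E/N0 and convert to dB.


SNR_lin = 2 * 5.264e-7 / 1.681e-17 = 6.263e10
SNR_dB = 10*log10(6.263e10) = 108.0 dB

108.0 dB


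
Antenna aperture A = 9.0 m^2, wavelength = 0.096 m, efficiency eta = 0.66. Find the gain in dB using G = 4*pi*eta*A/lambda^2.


G_linear = 4*pi*0.66*9.0/0.096^2 = 8099.42
G_dB = 10*log10(8099.42) = 39.1 dB

39.1 dB


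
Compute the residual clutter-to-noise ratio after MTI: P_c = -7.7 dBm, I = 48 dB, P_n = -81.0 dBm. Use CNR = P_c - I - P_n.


CNR = -7.7 - 48 - (-81.0) = 25.3 dB

25.3 dB


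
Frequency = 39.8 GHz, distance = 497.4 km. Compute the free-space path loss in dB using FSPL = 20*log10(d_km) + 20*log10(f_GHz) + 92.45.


20*log10(497.4) = 53.93
20*log10(39.8) = 32.0
FSPL = 178.4 dB

178.4 dB


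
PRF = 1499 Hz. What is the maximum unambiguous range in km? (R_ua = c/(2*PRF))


R_ua = 3e8 / (2 * 1499) = 100066.7 m = 100.1 km

100.1 km


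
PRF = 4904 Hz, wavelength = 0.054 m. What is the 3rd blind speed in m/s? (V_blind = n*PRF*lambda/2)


V_blind = 3 * 4904 * 0.054 / 2 = 397.2 m/s

397.2 m/s


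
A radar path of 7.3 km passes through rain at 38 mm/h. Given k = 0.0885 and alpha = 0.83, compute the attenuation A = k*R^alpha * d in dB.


gamma = 0.0885 * 38^0.83 = 1.812023 dB/km
A = 1.812023 * 7.3 = 13.23 dB

13.23 dB


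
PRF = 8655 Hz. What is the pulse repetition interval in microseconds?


PRI = 1/8655 = 0.0001155402 s = 115.5 us

115.5 us


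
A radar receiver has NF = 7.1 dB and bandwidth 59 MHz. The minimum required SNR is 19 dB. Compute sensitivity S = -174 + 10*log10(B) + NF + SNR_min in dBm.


10*log10(59000000.0) = 77.71
S = -174 + 77.71 + 7.1 + 19 = -70.2 dBm

-70.2 dBm


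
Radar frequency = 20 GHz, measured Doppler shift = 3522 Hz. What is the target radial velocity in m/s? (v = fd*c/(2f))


v = 3522 * 3e8 / (2 * 20000000000.0) = 26.4 m/s

26.4 m/s


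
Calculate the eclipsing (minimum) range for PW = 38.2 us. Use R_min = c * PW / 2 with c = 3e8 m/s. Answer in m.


R_min = 3e8 * 38.2e-6 / 2 = 5730.0 m

5730.0 m


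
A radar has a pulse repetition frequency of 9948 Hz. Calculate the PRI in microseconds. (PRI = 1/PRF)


PRI = 1/9948 = 0.0001005227 s = 100.5 us

100.5 us


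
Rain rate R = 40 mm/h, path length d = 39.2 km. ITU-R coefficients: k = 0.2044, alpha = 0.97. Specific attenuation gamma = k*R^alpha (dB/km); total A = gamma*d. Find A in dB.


gamma = 0.2044 * 40^0.97 = 7.319461 dB/km
A = 7.319461 * 39.2 = 286.92 dB

286.92 dB


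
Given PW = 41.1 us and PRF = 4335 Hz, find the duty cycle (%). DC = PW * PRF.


DC = 41.1e-6 * 4335 * 100 = 17.82%

17.82%


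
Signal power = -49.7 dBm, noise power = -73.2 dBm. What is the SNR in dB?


SNR = -49.7 - (-73.2) = 23.5 dB

23.5 dB


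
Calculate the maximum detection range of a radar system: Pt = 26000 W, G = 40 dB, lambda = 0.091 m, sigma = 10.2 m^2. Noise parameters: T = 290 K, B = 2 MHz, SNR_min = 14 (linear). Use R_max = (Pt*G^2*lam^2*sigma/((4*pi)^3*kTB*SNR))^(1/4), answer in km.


G_lin = 10^(40/10) = 10000.0
R^4 = 26000 * 10000.0^2 * 0.091^2 * 10.2 / ((4*pi)^3 * 1.38e-23 * 290 * 2000000.0 * 14)
R^4 = 9.87624e20 m^4
R_max = (9.87624e20)^(1/4) = 177275.2 m = 177.3 km

177.3 km


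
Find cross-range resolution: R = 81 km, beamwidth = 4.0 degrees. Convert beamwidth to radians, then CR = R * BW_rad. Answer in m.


BW_rad = 0.06981317
CR = 81000 * 0.06981317 = 5654.9 m

5654.9 m


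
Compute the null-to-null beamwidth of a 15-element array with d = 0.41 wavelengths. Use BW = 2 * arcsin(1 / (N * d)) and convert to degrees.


1/(N*d) = 1/(15*0.41) = 0.162602
BW = 2*arcsin(0.162602) = 18.7 degrees

18.7 degrees


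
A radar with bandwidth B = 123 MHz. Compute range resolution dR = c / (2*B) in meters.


dR = 3e8 / (2 * 123000000.0) = 1.22 m

1.22 m


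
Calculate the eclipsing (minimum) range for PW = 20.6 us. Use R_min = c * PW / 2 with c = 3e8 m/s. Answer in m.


R_min = 3e8 * 20.6e-6 / 2 = 3090.0 m

3090.0 m


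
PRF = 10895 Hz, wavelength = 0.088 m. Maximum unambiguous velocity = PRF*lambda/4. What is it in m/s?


V_ua = 10895 * 0.088 / 4 = 239.7 m/s

239.7 m/s


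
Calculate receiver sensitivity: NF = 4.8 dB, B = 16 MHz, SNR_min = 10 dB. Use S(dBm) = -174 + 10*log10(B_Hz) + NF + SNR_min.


10*log10(16000000.0) = 72.04
S = -174 + 72.04 + 4.8 + 10 = -87.2 dBm

-87.2 dBm


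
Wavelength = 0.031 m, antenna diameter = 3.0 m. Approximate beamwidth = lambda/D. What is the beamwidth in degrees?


BW_rad = 0.031 / 3.0 = 0.010333
BW_deg = 0.59 degrees

0.59 degrees


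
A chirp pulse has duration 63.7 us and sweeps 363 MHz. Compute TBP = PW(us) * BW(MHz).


TBP = 63.7 * 363 = 23123.1

23123.1


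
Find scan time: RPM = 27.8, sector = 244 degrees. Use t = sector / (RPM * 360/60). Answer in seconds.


t = 244 / (27.8 * 360) * 60 = 1.46 s

1.46 s


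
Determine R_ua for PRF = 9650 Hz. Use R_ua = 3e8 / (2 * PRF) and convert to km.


R_ua = 3e8 / (2 * 9650) = 15544.0 m = 15.5 km

15.5 km


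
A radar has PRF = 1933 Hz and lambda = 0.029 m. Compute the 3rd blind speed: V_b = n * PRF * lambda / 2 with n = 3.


V_blind = 3 * 1933 * 0.029 / 2 = 84.1 m/s

84.1 m/s


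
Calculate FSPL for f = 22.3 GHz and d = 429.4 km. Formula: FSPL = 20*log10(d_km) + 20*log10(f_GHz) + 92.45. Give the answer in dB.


20*log10(429.4) = 52.66
20*log10(22.3) = 26.97
FSPL = 172.1 dB

172.1 dB


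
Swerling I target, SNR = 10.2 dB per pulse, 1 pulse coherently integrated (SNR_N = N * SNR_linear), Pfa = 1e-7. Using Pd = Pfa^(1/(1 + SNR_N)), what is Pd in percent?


SNR_lin = 10^(10.2/10) = 10.47129
SNR_N = 1 * 10.47129 = 10.47129
1/(1 + SNR_N) = 1/11.47129 = 0.0871742
Pd = (1e-7)^0.0871742 = 0.24535
Pd = 24.5%

24.5%


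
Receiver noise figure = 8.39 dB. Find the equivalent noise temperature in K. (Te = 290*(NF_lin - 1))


NF_lin = 10^(8.39/10) = 6.902398
Te = 290 * (6.902398 - 1) = 1711.7 K

1711.7 K


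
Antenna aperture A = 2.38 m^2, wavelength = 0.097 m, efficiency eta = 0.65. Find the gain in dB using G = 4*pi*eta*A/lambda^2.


G_linear = 4*pi*0.65*2.38/0.097^2 = 2066.13
G_dB = 10*log10(2066.13) = 33.2 dB

33.2 dB


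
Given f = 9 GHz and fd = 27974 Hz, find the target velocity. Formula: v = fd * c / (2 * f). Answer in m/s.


v = 27974 * 3e8 / (2 * 9000000000.0) = 466.2 m/s

466.2 m/s


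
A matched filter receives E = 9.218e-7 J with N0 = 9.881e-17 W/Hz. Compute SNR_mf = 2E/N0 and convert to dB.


SNR_lin = 2 * 9.218e-7 / 9.881e-17 = 1.866e10
SNR_dB = 10*log10(1.866e10) = 102.7 dB

102.7 dB


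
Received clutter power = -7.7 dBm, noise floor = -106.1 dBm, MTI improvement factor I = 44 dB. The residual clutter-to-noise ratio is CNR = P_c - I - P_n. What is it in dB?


CNR = -7.7 - 44 - (-106.1) = 54.4 dB

54.4 dB


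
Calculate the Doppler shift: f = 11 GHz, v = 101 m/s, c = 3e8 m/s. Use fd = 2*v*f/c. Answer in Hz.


fd = 2 * 101 * 11000000000.0 / 3e8 = 7406.7 Hz

7406.7 Hz


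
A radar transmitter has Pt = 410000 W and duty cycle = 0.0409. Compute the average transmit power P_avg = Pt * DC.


P_avg = 410000 * 0.0409 = 16769.0 W

16769.0 W


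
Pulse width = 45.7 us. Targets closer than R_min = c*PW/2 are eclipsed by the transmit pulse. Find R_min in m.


R_min = 3e8 * 45.7e-6 / 2 = 6855.0 m

6855.0 m


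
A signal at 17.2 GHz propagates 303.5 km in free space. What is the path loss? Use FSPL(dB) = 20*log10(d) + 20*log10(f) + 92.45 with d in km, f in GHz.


20*log10(303.5) = 49.64
20*log10(17.2) = 24.71
FSPL = 166.8 dB

166.8 dB


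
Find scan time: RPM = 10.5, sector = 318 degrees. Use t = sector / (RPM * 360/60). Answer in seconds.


t = 318 / (10.5 * 360) * 60 = 5.05 s

5.05 s


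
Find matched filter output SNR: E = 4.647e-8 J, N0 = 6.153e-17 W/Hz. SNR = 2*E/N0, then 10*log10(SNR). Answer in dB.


SNR_lin = 2 * 4.647e-8 / 6.153e-17 = 1.51e9
SNR_dB = 10*log10(1.51e9) = 91.8 dB

91.8 dB


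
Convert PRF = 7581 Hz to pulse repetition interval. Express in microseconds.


PRI = 1/7581 = 0.0001319087 s = 131.9 us

131.9 us


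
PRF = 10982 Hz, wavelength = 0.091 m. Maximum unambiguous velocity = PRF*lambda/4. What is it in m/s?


V_ua = 10982 * 0.091 / 4 = 249.8 m/s

249.8 m/s


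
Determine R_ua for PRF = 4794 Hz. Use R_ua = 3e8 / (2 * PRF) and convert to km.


R_ua = 3e8 / (2 * 4794) = 31289.1 m = 31.3 km

31.3 km


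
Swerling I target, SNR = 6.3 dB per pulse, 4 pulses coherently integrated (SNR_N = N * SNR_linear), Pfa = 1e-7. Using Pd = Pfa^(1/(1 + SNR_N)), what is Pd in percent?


SNR_lin = 10^(6.3/10) = 4.2658
SNR_N = 4 * 4.2658 = 17.0632
1/(1 + SNR_N) = 1/18.0632 = 0.0553612
Pd = (1e-7)^0.0553612 = 0.40971
Pd = 41.0%

41.0%


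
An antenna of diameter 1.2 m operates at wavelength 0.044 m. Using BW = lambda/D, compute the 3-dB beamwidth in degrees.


BW_rad = 0.044 / 1.2 = 0.036667
BW_deg = 2.1 degrees

2.1 degrees


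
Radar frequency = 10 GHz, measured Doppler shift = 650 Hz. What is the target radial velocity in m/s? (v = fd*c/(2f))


v = 650 * 3e8 / (2 * 10000000000.0) = 9.8 m/s

9.8 m/s


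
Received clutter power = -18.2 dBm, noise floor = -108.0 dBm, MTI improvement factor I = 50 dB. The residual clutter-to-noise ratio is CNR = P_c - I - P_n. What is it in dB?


CNR = -18.2 - 50 - (-108.0) = 39.8 dB

39.8 dB


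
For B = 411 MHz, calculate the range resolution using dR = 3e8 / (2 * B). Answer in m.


dR = 3e8 / (2 * 411000000.0) = 0.36 m

0.36 m


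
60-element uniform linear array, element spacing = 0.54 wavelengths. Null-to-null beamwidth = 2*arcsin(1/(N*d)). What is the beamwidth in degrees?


1/(N*d) = 1/(60*0.54) = 0.030864
BW = 2*arcsin(0.030864) = 3.5 degrees

3.5 degrees


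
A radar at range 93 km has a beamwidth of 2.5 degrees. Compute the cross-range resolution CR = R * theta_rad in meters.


BW_rad = 0.043633231
CR = 93000 * 0.043633231 = 4057.9 m

4057.9 m


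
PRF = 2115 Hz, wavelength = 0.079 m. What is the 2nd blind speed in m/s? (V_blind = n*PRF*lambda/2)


V_blind = 2 * 2115 * 0.079 / 2 = 167.1 m/s

167.1 m/s


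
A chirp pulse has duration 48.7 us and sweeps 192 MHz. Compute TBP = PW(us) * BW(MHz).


TBP = 48.7 * 192 = 9350.4

9350.4


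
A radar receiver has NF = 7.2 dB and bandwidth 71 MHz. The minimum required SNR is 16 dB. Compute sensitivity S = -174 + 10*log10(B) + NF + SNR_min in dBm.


10*log10(71000000.0) = 78.51
S = -174 + 78.51 + 7.2 + 16 = -72.3 dBm

-72.3 dBm


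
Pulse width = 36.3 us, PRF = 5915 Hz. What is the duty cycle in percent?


DC = 36.3e-6 * 5915 * 100 = 21.47%

21.47%


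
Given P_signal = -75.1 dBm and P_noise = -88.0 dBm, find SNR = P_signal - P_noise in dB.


SNR = -75.1 - (-88.0) = 12.9 dB

12.9 dB


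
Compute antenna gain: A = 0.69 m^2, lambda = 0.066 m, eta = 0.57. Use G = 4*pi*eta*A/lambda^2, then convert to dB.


G_linear = 4*pi*0.57*0.69/0.066^2 = 1134.61
G_dB = 10*log10(1134.61) = 30.5 dB

30.5 dB


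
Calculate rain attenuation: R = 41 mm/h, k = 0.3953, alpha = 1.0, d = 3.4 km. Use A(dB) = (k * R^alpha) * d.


gamma = 0.3953 * 41^1.0 = 16.2073 dB/km
A = 16.2073 * 3.4 = 55.1 dB

55.1 dB


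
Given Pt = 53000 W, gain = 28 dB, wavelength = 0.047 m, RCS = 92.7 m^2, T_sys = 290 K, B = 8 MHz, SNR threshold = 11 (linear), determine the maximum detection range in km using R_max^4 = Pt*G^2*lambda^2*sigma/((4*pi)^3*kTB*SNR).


G_lin = 10^(28/10) = 630.957344
R^4 = 53000 * 630.957344^2 * 0.047^2 * 92.7 / ((4*pi)^3 * 1.38e-23 * 290 * 8000000.0 * 11)
R^4 = 6.18247e18 m^4
R_max = (6.18247e18)^(1/4) = 49864.4 m = 49.9 km

49.9 km


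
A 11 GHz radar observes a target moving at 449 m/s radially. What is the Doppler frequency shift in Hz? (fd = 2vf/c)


fd = 2 * 449 * 11000000000.0 / 3e8 = 32926.7 Hz

32926.7 Hz


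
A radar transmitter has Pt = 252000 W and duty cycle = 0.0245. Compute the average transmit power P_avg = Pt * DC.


P_avg = 252000 * 0.0245 = 6174.0 W

6174.0 W


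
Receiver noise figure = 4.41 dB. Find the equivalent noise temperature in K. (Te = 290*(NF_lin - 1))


NF_lin = 10^(4.41/10) = 2.760578
Te = 290 * (2.760578 - 1) = 510.6 K

510.6 K


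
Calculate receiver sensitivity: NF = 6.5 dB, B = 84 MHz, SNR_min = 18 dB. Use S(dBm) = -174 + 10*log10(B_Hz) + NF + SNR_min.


10*log10(84000000.0) = 79.24
S = -174 + 79.24 + 6.5 + 18 = -70.3 dBm

-70.3 dBm


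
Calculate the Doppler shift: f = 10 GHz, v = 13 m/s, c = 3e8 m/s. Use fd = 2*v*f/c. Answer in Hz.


fd = 2 * 13 * 10000000000.0 / 3e8 = 866.7 Hz

866.7 Hz


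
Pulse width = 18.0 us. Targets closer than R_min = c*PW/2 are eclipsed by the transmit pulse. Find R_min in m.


R_min = 3e8 * 18.0e-6 / 2 = 2700.0 m

2700.0 m


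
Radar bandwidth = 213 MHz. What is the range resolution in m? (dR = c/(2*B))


dR = 3e8 / (2 * 213000000.0) = 0.7 m

0.7 m


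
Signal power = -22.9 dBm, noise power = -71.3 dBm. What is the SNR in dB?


SNR = -22.9 - (-71.3) = 48.4 dB

48.4 dB


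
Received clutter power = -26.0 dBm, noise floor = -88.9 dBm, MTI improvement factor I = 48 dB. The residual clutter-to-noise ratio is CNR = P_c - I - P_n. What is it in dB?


CNR = -26.0 - 48 - (-88.9) = 14.9 dB

14.9 dB


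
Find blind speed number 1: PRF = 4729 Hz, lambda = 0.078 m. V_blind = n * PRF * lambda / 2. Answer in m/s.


V_blind = 1 * 4729 * 0.078 / 2 = 184.4 m/s

184.4 m/s


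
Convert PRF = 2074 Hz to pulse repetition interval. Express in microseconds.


PRI = 1/2074 = 0.0004821601 s = 482.2 us

482.2 us


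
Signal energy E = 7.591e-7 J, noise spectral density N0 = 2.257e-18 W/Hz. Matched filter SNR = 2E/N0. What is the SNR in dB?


SNR_lin = 2 * 7.591e-7 / 2.257e-18 = 6.727e11
SNR_dB = 10*log10(6.727e11) = 118.3 dB

118.3 dB


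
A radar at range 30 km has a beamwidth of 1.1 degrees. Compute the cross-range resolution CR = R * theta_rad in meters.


BW_rad = 0.019198622
CR = 30000 * 0.019198622 = 576.0 m

576.0 m


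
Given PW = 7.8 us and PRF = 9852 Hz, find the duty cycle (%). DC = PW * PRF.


DC = 7.8e-6 * 9852 * 100 = 7.68%

7.68%


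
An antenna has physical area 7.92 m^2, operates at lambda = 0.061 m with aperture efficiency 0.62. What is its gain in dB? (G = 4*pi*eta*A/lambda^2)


G_linear = 4*pi*0.62*7.92/0.061^2 = 16583.15
G_dB = 10*log10(16583.15) = 42.2 dB

42.2 dB


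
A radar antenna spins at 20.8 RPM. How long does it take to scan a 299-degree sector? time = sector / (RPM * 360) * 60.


t = 299 / (20.8 * 360) * 60 = 2.4 s

2.4 s


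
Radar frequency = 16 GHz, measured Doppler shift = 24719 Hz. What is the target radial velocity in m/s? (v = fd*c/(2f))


v = 24719 * 3e8 / (2 * 16000000000.0) = 231.7 m/s

231.7 m/s


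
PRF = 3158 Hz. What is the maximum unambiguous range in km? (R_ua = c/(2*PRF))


R_ua = 3e8 / (2 * 3158) = 47498.4 m = 47.5 km

47.5 km


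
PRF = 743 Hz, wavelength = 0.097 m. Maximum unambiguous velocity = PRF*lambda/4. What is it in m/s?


V_ua = 743 * 0.097 / 4 = 18.0 m/s

18.0 m/s


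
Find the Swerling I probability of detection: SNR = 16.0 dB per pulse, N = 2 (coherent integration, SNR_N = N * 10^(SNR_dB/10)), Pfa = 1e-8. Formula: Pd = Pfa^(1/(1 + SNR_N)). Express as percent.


SNR_lin = 10^(16.0/10) = 39.81072
SNR_N = 2 * 39.81072 = 79.62144
1/(1 + SNR_N) = 1/80.62144 = 0.0124036
Pd = (1e-8)^0.0124036 = 0.79574
Pd = 79.6%

79.6%


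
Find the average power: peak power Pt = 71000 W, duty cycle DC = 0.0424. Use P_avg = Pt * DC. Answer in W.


P_avg = 71000 * 0.0424 = 3010.4 W

3010.4 W


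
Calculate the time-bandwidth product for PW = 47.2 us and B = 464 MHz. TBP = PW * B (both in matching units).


TBP = 47.2 * 464 = 21900.8

21900.8


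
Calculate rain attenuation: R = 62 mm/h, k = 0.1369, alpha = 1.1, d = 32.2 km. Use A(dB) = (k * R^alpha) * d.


gamma = 0.1369 * 62^1.1 = 12.824319 dB/km
A = 12.824319 * 32.2 = 412.94 dB

412.94 dB


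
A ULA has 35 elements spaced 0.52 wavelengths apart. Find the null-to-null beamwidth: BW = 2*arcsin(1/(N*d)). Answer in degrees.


1/(N*d) = 1/(35*0.52) = 0.054945
BW = 2*arcsin(0.054945) = 6.3 degrees

6.3 degrees


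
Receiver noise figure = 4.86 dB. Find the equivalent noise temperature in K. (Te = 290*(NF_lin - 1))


NF_lin = 10^(4.86/10) = 3.061963
Te = 290 * (3.061963 - 1) = 598.0 K

598.0 K


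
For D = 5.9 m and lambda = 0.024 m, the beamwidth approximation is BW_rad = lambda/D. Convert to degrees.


BW_rad = 0.024 / 5.9 = 0.004068
BW_deg = 0.23 degrees

0.23 degrees


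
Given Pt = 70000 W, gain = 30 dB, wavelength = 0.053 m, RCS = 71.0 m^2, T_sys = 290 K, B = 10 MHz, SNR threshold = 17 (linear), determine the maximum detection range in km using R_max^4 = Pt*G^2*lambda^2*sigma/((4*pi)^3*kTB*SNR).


G_lin = 10^(30/10) = 1000.0
R^4 = 70000 * 1000.0^2 * 0.053^2 * 71.0 / ((4*pi)^3 * 1.38e-23 * 290 * 10000000.0 * 17)
R^4 = 1.03408e19 m^4
R_max = (1.03408e19)^(1/4) = 56707.2 m = 56.7 km

56.7 km


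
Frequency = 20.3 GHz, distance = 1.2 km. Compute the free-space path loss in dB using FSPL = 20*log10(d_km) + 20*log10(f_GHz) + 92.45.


20*log10(1.2) = 1.58
20*log10(20.3) = 26.15
FSPL = 120.2 dB

120.2 dB


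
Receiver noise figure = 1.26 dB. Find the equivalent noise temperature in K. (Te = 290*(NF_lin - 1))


NF_lin = 10^(1.26/10) = 1.336596
Te = 290 * (1.336596 - 1) = 97.6 K

97.6 K


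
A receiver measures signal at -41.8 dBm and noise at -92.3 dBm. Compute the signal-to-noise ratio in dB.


SNR = -41.8 - (-92.3) = 50.5 dB

50.5 dB


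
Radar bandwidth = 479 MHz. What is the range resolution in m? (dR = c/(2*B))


dR = 3e8 / (2 * 479000000.0) = 0.31 m

0.31 m


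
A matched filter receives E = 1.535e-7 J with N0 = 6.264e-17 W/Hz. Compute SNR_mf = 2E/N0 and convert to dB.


SNR_lin = 2 * 1.535e-7 / 6.264e-17 = 4.901e9
SNR_dB = 10*log10(4.901e9) = 96.9 dB

96.9 dB


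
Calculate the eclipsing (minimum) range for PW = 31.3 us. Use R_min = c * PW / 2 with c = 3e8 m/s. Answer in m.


R_min = 3e8 * 31.3e-6 / 2 = 4695.0 m

4695.0 m


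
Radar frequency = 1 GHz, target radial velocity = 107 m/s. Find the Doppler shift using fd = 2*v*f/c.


fd = 2 * 107 * 1000000000.0 / 3e8 = 713.3 Hz

713.3 Hz


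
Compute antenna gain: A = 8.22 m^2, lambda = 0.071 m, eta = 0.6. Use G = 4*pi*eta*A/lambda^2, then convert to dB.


G_linear = 4*pi*0.6*8.22/0.071^2 = 12294.65
G_dB = 10*log10(12294.65) = 40.9 dB

40.9 dB


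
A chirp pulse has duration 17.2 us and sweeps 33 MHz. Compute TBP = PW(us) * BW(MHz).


TBP = 17.2 * 33 = 567.6

567.6


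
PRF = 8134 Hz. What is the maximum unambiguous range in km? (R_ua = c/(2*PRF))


R_ua = 3e8 / (2 * 8134) = 18441.1 m = 18.4 km

18.4 km


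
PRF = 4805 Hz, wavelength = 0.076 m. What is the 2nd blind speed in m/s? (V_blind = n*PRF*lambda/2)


V_blind = 2 * 4805 * 0.076 / 2 = 365.2 m/s

365.2 m/s


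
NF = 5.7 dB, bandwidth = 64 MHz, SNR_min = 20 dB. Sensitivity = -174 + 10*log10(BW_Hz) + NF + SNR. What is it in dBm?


10*log10(64000000.0) = 78.06
S = -174 + 78.06 + 5.7 + 20 = -70.2 dBm

-70.2 dBm


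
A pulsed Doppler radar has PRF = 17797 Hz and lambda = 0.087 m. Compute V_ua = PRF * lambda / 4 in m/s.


V_ua = 17797 * 0.087 / 4 = 387.1 m/s

387.1 m/s


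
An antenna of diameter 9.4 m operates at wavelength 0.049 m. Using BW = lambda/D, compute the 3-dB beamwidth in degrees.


BW_rad = 0.049 / 9.4 = 0.005213
BW_deg = 0.3 degrees

0.3 degrees


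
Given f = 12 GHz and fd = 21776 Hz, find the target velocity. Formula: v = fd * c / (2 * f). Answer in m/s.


v = 21776 * 3e8 / (2 * 12000000000.0) = 272.2 m/s

272.2 m/s


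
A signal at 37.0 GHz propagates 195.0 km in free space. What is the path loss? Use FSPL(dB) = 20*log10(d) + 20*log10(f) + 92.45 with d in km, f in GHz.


20*log10(195.0) = 45.8
20*log10(37.0) = 31.36
FSPL = 169.6 dB

169.6 dB


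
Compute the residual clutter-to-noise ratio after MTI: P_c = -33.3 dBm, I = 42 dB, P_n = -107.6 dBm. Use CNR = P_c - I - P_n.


CNR = -33.3 - 42 - (-107.6) = 32.3 dB

32.3 dB


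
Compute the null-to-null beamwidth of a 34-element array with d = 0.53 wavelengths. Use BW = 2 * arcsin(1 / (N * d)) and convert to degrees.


1/(N*d) = 1/(34*0.53) = 0.055494
BW = 2*arcsin(0.055494) = 6.4 degrees

6.4 degrees


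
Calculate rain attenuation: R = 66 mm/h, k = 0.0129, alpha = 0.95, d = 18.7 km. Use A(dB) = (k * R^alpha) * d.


gamma = 0.0129 * 66^0.95 = 0.690488 dB/km
A = 0.690488 * 18.7 = 12.91 dB

12.91 dB


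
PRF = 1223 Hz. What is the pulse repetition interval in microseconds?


PRI = 1/1223 = 0.0008176615 s = 817.7 us

817.7 us


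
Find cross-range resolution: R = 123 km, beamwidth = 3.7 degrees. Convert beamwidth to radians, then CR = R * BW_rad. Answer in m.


BW_rad = 0.064577182
CR = 123000 * 0.064577182 = 7943.0 m

7943.0 m


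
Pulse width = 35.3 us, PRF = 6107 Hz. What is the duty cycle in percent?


DC = 35.3e-6 * 6107 * 100 = 21.56%

21.56%


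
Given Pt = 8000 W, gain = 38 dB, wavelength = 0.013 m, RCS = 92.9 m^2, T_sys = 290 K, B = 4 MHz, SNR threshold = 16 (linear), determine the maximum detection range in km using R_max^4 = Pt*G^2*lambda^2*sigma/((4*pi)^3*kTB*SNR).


G_lin = 10^(38/10) = 6309.573445
R^4 = 8000 * 6309.573445^2 * 0.013^2 * 92.9 / ((4*pi)^3 * 1.38e-23 * 290 * 4000000.0 * 16)
R^4 = 9.83798e18 m^4
R_max = (9.83798e18)^(1/4) = 56005.0 m = 56.0 km

56.0 km


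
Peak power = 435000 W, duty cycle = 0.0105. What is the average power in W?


P_avg = 435000 * 0.0105 = 4567.5 W

4567.5 W


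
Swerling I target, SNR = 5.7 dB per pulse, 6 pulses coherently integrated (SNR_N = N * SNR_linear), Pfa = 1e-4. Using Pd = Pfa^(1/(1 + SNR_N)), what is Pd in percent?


SNR_lin = 10^(5.7/10) = 3.71535
SNR_N = 6 * 3.71535 = 22.2921
1/(1 + SNR_N) = 1/23.2921 = 0.042933
Pd = (1e-4)^0.042933 = 0.67339
Pd = 67.3%

67.3%


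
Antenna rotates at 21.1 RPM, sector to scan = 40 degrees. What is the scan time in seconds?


t = 40 / (21.1 * 360) * 60 = 0.32 s

0.32 s


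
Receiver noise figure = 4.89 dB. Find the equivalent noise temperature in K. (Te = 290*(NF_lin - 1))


NF_lin = 10^(4.89/10) = 3.083188
Te = 290 * (3.083188 - 1) = 604.1 K

604.1 K


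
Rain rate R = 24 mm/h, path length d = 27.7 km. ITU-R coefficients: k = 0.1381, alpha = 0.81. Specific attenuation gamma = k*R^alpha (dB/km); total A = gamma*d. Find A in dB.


gamma = 0.1381 * 24^0.81 = 1.812027 dB/km
A = 1.812027 * 27.7 = 50.19 dB

50.19 dB


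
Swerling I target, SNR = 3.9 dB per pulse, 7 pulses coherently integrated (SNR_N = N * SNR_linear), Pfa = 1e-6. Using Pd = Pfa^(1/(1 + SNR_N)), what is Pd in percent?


SNR_lin = 10^(3.9/10) = 2.45471
SNR_N = 7 * 2.45471 = 17.18297
1/(1 + SNR_N) = 1/18.18297 = 0.0549965
Pd = (1e-6)^0.0549965 = 0.46776
Pd = 46.8%

46.8%


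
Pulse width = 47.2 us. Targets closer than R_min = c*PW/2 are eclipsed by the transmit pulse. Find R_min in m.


R_min = 3e8 * 47.2e-6 / 2 = 7080.0 m

7080.0 m


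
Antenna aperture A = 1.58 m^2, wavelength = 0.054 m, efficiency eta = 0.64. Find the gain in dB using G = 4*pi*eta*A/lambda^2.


G_linear = 4*pi*0.64*1.58/0.054^2 = 4357.72
G_dB = 10*log10(4357.72) = 36.4 dB

36.4 dB


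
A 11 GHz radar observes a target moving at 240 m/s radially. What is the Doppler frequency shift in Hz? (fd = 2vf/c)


fd = 2 * 240 * 11000000000.0 / 3e8 = 17600.0 Hz

17600.0 Hz


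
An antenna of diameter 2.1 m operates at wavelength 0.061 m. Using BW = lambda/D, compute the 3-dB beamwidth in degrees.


BW_rad = 0.061 / 2.1 = 0.029048
BW_deg = 1.66 degrees

1.66 degrees
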